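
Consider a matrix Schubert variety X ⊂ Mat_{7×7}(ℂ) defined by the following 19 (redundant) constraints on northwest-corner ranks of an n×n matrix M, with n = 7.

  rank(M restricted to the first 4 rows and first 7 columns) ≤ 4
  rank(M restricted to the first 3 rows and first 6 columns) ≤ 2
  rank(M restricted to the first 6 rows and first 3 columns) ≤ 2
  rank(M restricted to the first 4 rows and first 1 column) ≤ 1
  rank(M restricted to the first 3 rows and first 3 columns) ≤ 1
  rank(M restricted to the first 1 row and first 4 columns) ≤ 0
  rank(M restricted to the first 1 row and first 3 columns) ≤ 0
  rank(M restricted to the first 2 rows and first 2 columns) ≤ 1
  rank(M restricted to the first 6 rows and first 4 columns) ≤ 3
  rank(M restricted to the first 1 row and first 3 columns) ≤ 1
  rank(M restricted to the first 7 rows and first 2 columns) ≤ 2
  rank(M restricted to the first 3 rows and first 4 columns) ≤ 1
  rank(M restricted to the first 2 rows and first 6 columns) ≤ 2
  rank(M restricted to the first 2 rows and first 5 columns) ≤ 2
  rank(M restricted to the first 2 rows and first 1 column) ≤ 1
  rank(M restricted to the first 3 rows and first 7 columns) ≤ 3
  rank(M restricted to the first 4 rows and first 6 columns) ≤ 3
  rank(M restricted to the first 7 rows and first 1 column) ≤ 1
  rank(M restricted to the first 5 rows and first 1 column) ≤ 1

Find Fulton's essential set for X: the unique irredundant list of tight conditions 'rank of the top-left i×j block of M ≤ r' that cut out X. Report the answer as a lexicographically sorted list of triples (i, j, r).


The tightest implied rank at each (i,j), from the 19 conditions:

  0 | 0 | 0 | 0 | 1 | 1 | 1
  1 | 1 | 1 | 1 | 2 | 2 | 2
  1 | 1 | 1 | 1 | 2 | 2 | 3
  1 | 2 | 2 | 2 | 3 | 3 | 4
  1 | 2 | 2 | 3 | 4 | 4 | 5
  1 | 2 | 2 | 3 | 4 | 5 | 6
  1 | 2 | 3 | 4 | 5 | 6 | 7

reading off 1-entries of Δ²R: w = (5, 1, 7, 2, 4, 6, 3).

4 SE-corners of the 10-cell Rothe diagram give Ess(w):

[(1, 4, 0), (3, 4, 1), (3, 6, 2), (6, 3, 2)]


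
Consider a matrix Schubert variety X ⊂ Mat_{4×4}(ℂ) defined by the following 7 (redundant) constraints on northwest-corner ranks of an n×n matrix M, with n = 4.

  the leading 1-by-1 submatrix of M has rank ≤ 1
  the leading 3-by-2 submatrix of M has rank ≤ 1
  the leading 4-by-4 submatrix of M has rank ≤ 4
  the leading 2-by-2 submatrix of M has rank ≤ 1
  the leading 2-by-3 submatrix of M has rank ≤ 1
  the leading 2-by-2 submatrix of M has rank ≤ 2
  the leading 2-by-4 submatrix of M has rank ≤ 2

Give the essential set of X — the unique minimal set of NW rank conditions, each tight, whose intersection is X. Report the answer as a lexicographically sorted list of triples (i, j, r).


Rank table r_w(4×4) implied by the 7 constraints:

  i=1: 1, 1, 1, 1
  i=2: 1, 1, 1, 2
  i=3: 1, 1, 2, 3
  i=4: 1, 2, 3, 4

hence w(1..4) = (1, 4, 3, 2).

Rothe diagram D(w) (3 cells), 2 SE-corners (essential conditions):

[(2, 3, 1), (3, 2, 1)]


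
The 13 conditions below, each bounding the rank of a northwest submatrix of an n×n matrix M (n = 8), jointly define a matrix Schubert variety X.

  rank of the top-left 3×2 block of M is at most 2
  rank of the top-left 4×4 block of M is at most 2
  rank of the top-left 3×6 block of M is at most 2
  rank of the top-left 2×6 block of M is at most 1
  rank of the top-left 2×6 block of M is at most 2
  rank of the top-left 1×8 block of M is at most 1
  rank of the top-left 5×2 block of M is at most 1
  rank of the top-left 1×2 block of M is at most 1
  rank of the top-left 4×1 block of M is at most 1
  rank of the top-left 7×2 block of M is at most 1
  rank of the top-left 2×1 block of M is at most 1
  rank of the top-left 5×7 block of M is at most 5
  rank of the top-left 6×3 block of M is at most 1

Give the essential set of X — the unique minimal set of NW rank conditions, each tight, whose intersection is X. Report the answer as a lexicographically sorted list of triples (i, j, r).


Propagating the 13 rank bounds to every northwest block:

  row 1: 1, 1, 1, 1, 1, 1, 1, 1
  row 2: 1, 1, 1, 1, 1, 1, 2, 2
  row 3: 1, 1, 1, 2, 2, 2, 3, 3
  row 4: 1, 1, 1, 2, 3, 3, 4, 4
  row 5: 1, 1, 1, 2, 3, 4, 5, 5
  row 6: 1, 1, 1, 2, 3, 4, 5, 6
  row 7: 1, 1, 2, 3, 4, 5, 6, 7
  row 8: 1, 2, 3, 4, 5, 6, 7, 8

the unique w with this rank table is (1, 7, 4, 5, 6, 8, 3, 2).

|D(w)|=14, |Ess(w)|=3:

[(2, 6, 1), (6, 3, 1), (7, 2, 1)]


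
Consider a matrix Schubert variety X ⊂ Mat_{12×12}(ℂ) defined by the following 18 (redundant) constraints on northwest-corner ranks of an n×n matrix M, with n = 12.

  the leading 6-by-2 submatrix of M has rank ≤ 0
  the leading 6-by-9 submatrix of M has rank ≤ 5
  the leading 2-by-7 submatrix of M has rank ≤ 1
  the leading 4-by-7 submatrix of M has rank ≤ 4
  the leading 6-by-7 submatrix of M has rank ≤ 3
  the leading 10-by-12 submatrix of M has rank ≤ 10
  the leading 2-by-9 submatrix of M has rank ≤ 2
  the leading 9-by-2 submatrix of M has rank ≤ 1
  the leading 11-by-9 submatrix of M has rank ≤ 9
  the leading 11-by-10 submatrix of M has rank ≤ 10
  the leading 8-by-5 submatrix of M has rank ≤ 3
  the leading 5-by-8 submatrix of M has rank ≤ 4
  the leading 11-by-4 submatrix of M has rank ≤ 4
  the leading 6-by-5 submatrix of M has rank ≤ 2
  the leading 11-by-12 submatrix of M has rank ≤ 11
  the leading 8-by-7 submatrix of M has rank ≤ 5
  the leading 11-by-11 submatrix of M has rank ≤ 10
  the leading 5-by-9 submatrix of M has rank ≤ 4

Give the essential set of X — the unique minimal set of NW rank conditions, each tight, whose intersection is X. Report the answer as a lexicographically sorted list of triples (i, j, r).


Reconstructing r_w from the 18 given conditions:

  row 1: 0, 0, 1, 1, 1, 1, 1, 1, 1, 1, 1, 1
  row 2: 0, 0, 1, 1, 1, 1, 1, 2, 2, 2, 2, 2
  row 3: 0, 0, 1, 2, 2, 2, 2, 3, 3, 3, 3, 3
  row 4: 0, 0, 1, 2, 2, 3, 3, 4, 4, 4, 4, 4
  row 5: 0, 0, 1, 2, 2, 3, 3, 4, 4, 5, 5, 5
  row 6: 0, 0, 1, 2, 2, 3, 3, 4, 5, 6, 6, 6
  row 7: 1, 1, 2, 3, 3, 4, 4, 5, 6, 7, 7, 7
  row 8: 1, 1, 2, 3, 3, 4, 5, 6, 7, 8, 8, 8
  row 9: 1, 1, 2, 3, 4, 5, 6, 7, 8, 9, 9, 9
  row 10: 1, 2, 3, 4, 5, 6, 7, 8, 9, 10, 10, 10
  row 11: 1, 2, 3, 4, 5, 6, 7, 8, 9, 10, 10, 11
  row 12: 1, 2, 3, 4, 5, 6, 7, 8, 9, 10, 11, 12

giving w = (3, 8, 4, 6, 10, 9, 1, 7, 5, 2, 12, 11) via Δ²R.

|D(w)|=26, |Ess(w)|=8:

[(2, 7, 1), (5, 9, 4), (6, 2, 0), (6, 5, 2), (6, 7, 3), (8, 5, 3), (9, 2, 1), (11, 11, 10)]


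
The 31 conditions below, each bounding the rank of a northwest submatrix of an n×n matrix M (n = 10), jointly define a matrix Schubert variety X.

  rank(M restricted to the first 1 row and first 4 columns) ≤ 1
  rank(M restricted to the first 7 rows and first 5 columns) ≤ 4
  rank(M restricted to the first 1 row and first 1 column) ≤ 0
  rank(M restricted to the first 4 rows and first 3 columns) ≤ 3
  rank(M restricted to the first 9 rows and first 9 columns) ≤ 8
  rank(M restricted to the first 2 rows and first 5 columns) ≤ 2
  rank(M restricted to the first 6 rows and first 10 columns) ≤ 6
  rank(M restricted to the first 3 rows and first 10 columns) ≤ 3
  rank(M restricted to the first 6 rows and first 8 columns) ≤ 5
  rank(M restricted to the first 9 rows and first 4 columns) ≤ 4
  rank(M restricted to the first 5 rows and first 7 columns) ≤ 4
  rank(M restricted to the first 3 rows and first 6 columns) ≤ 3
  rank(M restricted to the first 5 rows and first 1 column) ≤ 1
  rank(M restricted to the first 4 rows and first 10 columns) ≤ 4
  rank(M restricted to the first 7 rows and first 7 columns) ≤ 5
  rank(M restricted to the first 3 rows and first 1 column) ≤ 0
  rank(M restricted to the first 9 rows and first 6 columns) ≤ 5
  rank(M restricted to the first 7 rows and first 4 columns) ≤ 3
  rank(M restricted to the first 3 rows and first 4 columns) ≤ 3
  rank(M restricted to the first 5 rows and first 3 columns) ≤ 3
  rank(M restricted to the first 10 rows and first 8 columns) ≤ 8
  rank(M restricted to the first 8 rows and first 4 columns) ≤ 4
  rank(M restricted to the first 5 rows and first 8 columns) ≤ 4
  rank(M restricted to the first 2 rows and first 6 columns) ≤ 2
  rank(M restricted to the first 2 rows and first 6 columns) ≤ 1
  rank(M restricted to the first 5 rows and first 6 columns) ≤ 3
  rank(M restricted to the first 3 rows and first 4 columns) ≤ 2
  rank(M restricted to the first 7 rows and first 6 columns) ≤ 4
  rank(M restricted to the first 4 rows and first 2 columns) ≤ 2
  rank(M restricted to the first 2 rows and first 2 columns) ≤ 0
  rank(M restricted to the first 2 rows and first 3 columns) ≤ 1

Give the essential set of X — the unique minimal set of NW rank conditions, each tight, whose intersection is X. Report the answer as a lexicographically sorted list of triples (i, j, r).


Rank table r_w(10×10) implied by the 31 constraints:

  row 1: 0, 0, 1, 1, 1, 1, 1, 1, 1, 1
  row 2: 0, 0, 1, 1, 1, 1, 2, 2, 2, 2
  row 3: 0, 1, 2, 2, 2, 2, 3, 3, 3, 3
  row 4: 1, 2, 3, 3, 3, 3, 4, 4, 4, 4
  row 5: 1, 2, 3, 3, 3, 3, 4, 4, 5, 5
  row 6: 1, 2, 3, 3, 4, 4, 5, 5, 6, 6
  row 7: 1, 2, 3, 3, 4, 4, 5, 6, 7, 7
  row 8: 1, 2, 3, 4, 5, 5, 6, 7, 8, 8
  row 9: 1, 2, 3, 4, 5, 5, 6, 7, 8, 9
  row 10: 1, 2, 3, 4, 5, 6, 7, 8, 9, 10

hence w(1..10) = (3, 7, 2, 1, 9, 5, 8, 4, 10, 6).

8 SE-corners of the 16-cell Rothe diagram give Ess(w):

[(2, 2, 0), (2, 6, 1), (3, 1, 0), (5, 6, 3), (5, 8, 4), (7, 4, 3), (7, 6, 4), (9, 6, 5)]


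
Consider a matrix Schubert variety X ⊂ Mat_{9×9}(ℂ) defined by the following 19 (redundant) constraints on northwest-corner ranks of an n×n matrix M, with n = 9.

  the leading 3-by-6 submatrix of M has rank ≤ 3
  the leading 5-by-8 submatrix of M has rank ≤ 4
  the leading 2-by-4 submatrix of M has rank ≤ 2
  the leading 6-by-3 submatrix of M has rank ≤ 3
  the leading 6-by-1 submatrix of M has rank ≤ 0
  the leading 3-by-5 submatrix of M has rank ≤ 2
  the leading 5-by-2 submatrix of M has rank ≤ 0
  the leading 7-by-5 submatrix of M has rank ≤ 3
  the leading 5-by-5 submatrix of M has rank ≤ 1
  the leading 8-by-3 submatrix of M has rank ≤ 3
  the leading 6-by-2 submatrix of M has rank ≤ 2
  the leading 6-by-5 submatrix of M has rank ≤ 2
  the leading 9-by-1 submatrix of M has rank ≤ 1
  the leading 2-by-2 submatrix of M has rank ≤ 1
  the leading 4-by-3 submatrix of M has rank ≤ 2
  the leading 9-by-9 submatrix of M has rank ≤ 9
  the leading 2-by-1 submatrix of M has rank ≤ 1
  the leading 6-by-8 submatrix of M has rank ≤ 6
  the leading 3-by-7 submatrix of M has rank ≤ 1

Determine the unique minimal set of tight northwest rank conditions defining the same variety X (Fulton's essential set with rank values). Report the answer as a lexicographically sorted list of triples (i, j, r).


Recovering R(i,j) via the rank-extension bound from the 19 conditions:

  R[1]: 0 | 0 | 1 | 1 | 1 | 1 | 1 | 1 | 1
  R[2]: 0 | 0 | 1 | 1 | 1 | 1 | 1 | 2 | 2
  R[3]: 0 | 0 | 1 | 1 | 1 | 1 | 1 | 2 | 3
  R[4]: 0 | 0 | 1 | 1 | 1 | 2 | 2 | 3 | 4
  R[5]: 0 | 0 | 1 | 1 | 1 | 2 | 3 | 4 | 5
  R[6]: 0 | 1 | 2 | 2 | 2 | 3 | 4 | 5 | 6
  R[7]: 1 | 2 | 3 | 3 | 3 | 4 | 5 | 6 | 7
  R[8]: 1 | 2 | 3 | 4 | 4 | 5 | 6 | 7 | 8
  R[9]: 1 | 2 | 3 | 4 | 5 | 6 | 7 | 8 | 9

reading off 1-entries of Δ²R: w = (3, 8, 9, 6, 7, 2, 1, 4, 5).

|D(w)|=23, |Ess(w)|=4:

[(3, 7, 1), (5, 2, 0), (5, 5, 1), (6, 1, 0)]


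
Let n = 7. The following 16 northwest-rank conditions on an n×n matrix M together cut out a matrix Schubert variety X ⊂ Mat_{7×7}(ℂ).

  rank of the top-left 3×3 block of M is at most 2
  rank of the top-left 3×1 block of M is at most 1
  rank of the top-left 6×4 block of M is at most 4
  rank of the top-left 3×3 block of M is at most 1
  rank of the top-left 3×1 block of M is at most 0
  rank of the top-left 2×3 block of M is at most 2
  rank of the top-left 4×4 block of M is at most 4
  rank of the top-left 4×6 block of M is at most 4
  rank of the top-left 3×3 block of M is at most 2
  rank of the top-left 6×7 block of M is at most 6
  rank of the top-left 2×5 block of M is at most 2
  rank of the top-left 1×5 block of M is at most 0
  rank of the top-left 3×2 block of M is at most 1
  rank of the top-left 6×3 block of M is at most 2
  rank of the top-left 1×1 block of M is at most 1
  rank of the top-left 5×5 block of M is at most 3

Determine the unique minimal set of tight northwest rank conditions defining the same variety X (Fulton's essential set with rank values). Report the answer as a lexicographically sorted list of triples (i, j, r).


Recovering R(i,j) via the rank-extension bound from the 16 conditions:

  i=1: 0 0 0 0 0 1 1
  i=2: 0 1 1 1 1 2 2
  i=3: 0 1 1 2 2 3 3
  i=4: 1 2 2 3 3 4 4
  i=5: 1 2 2 3 3 4 5
  i=6: 1 2 2 3 4 5 6
  i=7: 1 2 3 4 5 6 7

the unique w with this rank table is (6, 2, 4, 1, 7, 5, 3).

ℓ(w)=11; the 5 essential cells (i,j,r):

[(1, 5, 0), (3, 1, 0), (3, 3, 1), (5, 5, 3), (6, 3, 2)]


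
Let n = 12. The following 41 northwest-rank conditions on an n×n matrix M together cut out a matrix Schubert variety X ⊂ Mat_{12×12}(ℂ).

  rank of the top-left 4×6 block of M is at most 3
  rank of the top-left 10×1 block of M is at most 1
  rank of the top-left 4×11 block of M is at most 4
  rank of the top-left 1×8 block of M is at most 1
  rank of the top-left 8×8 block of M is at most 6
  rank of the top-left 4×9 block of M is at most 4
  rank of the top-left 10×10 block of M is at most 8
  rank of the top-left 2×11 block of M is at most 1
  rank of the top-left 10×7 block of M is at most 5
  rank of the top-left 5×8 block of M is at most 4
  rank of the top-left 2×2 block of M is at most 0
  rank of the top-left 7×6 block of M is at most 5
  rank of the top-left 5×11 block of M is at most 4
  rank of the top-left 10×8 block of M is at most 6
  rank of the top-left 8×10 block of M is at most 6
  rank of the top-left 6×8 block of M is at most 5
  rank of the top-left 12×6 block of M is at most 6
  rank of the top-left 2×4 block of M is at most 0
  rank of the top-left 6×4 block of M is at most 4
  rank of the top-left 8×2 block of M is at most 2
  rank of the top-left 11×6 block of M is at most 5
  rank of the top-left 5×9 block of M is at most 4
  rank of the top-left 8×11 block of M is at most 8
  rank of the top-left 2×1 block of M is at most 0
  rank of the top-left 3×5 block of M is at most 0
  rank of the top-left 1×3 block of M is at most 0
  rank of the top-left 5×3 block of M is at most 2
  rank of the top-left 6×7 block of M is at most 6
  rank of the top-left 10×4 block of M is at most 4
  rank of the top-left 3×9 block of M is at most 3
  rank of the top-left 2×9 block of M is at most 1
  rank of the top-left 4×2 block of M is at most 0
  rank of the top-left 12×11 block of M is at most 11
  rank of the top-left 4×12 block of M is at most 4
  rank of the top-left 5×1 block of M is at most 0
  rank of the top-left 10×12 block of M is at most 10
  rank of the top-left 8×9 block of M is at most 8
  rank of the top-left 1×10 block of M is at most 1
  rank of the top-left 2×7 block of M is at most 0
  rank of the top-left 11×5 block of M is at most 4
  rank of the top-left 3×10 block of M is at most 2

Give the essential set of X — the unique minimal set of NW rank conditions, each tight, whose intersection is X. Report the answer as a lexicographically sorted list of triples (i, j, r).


Computing R[i][j] = min implied NW-rank bound (n=12, 41 conditions):

  i=1: 0 0 0 0 0 0 0 1 1 1 1 1
  i=2: 0 0 0 0 0 0 0 1 1 1 1 2
  i=3: 0 0 0 0 0 1 1 2 2 2 2 3
  i=4: 0 0 1 1 1 2 2 3 3 3 3 4
  i=5: 0 1 2 2 2 3 3 4 4 4 4 5
  i=6: 1 2 3 3 3 4 4 5 5 5 5 6
  i=7: 1 2 3 4 4 5 5 6 6 6 6 7
  i=8: 1 2 3 4 4 5 5 6 6 6 7 8
  i=9: 1 2 3 4 4 5 5 6 7 7 8 9
  i=10: 1 2 3 4 4 5 5 6 7 8 9 10
  i=11: 1 2 3 4 4 5 6 7 8 9 10 11
  i=12: 1 2 3 4 5 6 7 8 9 10 11 12

giving w = (8, 12, 6, 3, 2, 1, 4, 11, 9, 10, 7, 5) via Δ²R.

|D(w)|=34, |Ess(w)|=8:

[(2, 7, 0), (2, 11, 1), (3, 5, 0), (4, 2, 0), (5, 1, 0), (8, 10, 6), (10, 7, 5), (11, 5, 4)]


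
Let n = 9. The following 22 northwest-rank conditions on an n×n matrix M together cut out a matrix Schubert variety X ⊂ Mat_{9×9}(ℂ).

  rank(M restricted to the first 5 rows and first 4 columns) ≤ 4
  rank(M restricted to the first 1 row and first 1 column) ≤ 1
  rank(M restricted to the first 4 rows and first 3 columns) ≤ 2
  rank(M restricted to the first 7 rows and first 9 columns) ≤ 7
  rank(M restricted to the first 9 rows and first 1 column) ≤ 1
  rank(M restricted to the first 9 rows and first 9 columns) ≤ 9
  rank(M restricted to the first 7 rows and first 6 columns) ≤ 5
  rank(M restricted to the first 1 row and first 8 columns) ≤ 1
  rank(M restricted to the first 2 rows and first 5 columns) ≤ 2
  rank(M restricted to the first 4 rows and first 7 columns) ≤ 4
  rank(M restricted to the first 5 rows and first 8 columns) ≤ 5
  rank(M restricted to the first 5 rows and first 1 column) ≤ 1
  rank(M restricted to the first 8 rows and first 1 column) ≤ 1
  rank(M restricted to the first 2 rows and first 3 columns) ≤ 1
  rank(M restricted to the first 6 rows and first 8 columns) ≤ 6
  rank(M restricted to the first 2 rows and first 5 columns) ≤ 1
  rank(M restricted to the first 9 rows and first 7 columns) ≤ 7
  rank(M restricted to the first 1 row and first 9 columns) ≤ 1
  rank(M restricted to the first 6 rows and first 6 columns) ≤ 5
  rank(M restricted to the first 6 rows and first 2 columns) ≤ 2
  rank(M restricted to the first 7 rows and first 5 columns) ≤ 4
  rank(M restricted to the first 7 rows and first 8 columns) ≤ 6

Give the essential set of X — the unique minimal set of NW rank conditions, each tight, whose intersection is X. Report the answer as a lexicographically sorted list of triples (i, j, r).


Computing R[i][j] = min implied NW-rank bound (n=9, 22 conditions):

  1 1 1 1 1 1 1 1 1
  1 1 1 1 1 2 2 2 2
  1 2 2 2 2 3 3 3 3
  1 2 2 3 3 4 4 4 4
  1 2 3 4 4 5 5 5 5
  1 2 3 4 4 5 6 6 6
  1 2 3 4 4 5 6 6 7
  1 2 3 4 5 6 7 7 8
  1 2 3 4 5 6 7 8 9

hence w(1..9) = (1, 6, 2, 4, 3, 7, 9, 5, 8).

D(w) has 8 cells with 4 SE-corners; essential set:

[(2, 5, 1), (4, 3, 2), (7, 5, 4), (7, 8, 6)]


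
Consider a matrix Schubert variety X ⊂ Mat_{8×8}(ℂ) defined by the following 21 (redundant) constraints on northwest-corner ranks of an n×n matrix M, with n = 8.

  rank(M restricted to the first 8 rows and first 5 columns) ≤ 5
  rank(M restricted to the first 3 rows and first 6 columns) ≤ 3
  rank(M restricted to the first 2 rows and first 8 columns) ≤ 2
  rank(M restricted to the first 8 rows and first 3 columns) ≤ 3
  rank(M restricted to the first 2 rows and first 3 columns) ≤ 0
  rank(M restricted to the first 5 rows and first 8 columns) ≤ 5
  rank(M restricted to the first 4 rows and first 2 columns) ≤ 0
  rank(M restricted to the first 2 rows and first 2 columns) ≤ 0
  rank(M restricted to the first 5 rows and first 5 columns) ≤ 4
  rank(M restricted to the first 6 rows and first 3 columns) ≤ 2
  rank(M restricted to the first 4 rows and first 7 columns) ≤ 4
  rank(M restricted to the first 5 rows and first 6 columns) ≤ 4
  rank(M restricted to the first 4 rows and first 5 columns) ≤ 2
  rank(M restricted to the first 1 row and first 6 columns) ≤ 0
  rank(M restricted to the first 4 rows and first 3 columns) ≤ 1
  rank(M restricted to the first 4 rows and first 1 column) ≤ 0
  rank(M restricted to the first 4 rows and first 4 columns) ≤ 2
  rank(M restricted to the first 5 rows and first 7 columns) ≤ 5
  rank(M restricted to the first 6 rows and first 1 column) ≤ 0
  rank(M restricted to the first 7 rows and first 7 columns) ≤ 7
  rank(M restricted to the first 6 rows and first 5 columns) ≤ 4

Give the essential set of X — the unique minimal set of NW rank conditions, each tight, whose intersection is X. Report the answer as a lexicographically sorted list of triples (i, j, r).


Propagating the 21 rank bounds to every northwest block:

  R[1]: 0 | 0 | 0 | 0 | 0 | 0 | 1 | 1
  R[2]: 0 | 0 | 0 | 1 | 1 | 1 | 2 | 2
  R[3]: 0 | 0 | 1 | 2 | 2 | 2 | 3 | 3
  R[4]: 0 | 0 | 1 | 2 | 2 | 3 | 4 | 4
  R[5]: 0 | 1 | 2 | 3 | 3 | 4 | 5 | 5
  R[6]: 0 | 1 | 2 | 3 | 4 | 5 | 6 | 6
  R[7]: 1 | 2 | 3 | 4 | 5 | 6 | 7 | 7
  R[8]: 1 | 2 | 3 | 4 | 5 | 6 | 7 | 8

second differences of R give the permutation w = (7, 4, 3, 6, 2, 5, 1, 8).

ℓ(w)=16; the 5 essential cells (i,j,r):

[(1, 6, 0), (2, 3, 0), (4, 2, 0), (4, 5, 2), (6, 1, 0)]


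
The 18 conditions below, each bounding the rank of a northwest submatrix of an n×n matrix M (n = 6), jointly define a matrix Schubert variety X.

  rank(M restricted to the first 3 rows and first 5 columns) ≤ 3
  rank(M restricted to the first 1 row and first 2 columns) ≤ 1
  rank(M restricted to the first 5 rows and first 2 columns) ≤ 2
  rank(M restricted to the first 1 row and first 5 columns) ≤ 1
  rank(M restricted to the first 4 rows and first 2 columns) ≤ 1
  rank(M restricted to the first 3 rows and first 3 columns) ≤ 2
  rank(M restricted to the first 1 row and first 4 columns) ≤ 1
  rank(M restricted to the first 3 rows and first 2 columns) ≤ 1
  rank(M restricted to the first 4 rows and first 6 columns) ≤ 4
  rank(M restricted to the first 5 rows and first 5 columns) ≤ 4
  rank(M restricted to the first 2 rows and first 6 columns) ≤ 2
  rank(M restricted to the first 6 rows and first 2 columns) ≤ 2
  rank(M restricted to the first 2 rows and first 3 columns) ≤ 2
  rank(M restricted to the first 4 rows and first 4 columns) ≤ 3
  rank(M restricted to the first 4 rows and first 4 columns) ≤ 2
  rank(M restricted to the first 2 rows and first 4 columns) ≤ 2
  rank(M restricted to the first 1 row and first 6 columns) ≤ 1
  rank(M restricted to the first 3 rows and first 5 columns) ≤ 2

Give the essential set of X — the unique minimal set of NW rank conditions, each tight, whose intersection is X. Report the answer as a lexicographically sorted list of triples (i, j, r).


Propagating the 18 rank bounds to every northwest block:

  1 | 1 | 1 | 1 | 1 | 1
  1 | 1 | 2 | 2 | 2 | 2
  1 | 1 | 2 | 2 | 2 | 3
  1 | 1 | 2 | 2 | 3 | 4
  1 | 2 | 3 | 3 | 4 | 5
  1 | 2 | 3 | 4 | 5 | 6

reading off 1-entries of Δ²R: w = (1, 3, 6, 5, 2, 4).

Rothe diagram D(w) (6 cells), 3 SE-corners (essential conditions):

[(3, 5, 2), (4, 2, 1), (4, 4, 2)]


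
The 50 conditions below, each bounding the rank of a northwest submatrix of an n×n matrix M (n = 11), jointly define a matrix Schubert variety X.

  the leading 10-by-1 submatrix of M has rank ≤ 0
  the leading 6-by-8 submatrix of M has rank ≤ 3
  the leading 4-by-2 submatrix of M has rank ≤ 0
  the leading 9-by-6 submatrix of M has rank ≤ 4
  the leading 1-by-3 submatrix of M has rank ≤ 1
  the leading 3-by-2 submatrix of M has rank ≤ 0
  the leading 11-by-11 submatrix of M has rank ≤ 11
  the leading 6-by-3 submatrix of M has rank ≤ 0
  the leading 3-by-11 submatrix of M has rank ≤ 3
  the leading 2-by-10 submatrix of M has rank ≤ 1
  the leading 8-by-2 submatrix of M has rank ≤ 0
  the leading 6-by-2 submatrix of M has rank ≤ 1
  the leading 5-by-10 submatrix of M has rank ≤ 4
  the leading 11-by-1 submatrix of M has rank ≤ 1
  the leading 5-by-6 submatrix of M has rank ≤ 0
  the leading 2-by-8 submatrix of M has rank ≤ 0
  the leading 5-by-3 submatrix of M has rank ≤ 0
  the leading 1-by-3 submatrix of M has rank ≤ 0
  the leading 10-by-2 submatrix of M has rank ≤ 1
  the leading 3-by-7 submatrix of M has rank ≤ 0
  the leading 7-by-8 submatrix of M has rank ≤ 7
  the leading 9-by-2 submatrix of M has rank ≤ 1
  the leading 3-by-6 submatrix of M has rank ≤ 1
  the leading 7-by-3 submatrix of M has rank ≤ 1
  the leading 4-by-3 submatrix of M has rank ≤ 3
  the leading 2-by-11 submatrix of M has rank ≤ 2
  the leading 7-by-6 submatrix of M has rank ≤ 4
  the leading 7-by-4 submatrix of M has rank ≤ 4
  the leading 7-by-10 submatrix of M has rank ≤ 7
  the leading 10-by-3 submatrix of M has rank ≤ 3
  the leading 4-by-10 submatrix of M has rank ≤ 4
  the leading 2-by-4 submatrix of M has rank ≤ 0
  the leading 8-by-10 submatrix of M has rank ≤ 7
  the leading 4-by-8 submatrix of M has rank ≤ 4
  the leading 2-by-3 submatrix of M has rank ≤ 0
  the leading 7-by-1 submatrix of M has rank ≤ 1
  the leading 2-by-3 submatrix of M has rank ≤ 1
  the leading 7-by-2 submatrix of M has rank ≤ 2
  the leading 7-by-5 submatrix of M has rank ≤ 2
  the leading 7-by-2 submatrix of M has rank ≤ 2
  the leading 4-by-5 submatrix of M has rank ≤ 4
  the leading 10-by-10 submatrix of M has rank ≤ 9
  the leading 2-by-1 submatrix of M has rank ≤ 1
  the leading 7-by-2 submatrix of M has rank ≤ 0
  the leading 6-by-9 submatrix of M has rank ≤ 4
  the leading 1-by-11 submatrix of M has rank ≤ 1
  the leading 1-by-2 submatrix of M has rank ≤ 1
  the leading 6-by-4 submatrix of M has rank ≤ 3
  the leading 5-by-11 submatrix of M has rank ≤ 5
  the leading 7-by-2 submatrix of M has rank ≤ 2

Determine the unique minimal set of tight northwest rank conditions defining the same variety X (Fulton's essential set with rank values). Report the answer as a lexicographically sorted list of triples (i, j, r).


Computing R[i][j] = min implied NW-rank bound (n=11, 50 conditions):

  0 | 0 | 0 | 0 | 0 | 0 | 0 | 0 | 1 | 1 | 1
  0 | 0 | 0 | 0 | 0 | 0 | 0 | 0 | 1 | 1 | 2
  0 | 0 | 0 | 0 | 0 | 0 | 0 | 1 | 2 | 2 | 3
  0 | 0 | 0 | 0 | 0 | 0 | 1 | 2 | 3 | 3 | 4
  0 | 0 | 0 | 0 | 0 | 0 | 1 | 2 | 3 | 4 | 5
  0 | 0 | 0 | 1 | 1 | 1 | 2 | 3 | 4 | 5 | 6
  0 | 0 | 1 | 2 | 2 | 2 | 3 | 4 | 5 | 6 | 7
  0 | 0 | 1 | 2 | 3 | 3 | 4 | 5 | 6 | 7 | 8
  0 | 1 | 2 | 3 | 4 | 4 | 5 | 6 | 7 | 8 | 9
  0 | 1 | 2 | 3 | 4 | 5 | 6 | 7 | 8 | 9 | 10
  1 | 2 | 3 | 4 | 5 | 6 | 7 | 8 | 9 | 10 | 11

the unique w with this rank table is (9, 11, 8, 7, 10, 4, 3, 5, 2, 6, 1).

7 SE-corners of the 45-cell Rothe diagram give Ess(w):

[(2, 8, 0), (2, 10, 1), (3, 7, 0), (5, 6, 0), (6, 3, 0), (8, 2, 0), (10, 1, 0)]


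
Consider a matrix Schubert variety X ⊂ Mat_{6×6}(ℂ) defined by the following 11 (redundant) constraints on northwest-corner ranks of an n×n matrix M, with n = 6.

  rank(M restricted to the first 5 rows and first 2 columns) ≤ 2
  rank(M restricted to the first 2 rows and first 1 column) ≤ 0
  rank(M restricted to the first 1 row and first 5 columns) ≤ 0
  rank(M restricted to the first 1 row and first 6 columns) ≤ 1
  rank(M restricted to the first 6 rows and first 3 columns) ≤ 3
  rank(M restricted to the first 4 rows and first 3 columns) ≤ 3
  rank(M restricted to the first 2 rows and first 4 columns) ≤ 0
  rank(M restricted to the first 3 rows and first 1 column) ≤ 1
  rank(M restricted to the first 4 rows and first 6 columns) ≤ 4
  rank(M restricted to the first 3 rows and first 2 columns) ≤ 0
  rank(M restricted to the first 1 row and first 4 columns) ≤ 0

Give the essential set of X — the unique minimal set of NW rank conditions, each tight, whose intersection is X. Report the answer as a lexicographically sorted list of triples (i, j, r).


Rank table r_w(6×6) implied by the 11 constraints:

  R[1]: 0 0 0 0 0 1
  R[2]: 0 0 0 0 1 2
  R[3]: 0 0 1 1 2 3
  R[4]: 1 1 2 2 3 4
  R[5]: 1 2 3 3 4 5
  R[6]: 1 2 3 4 5 6

the unique w with this rank table is (6, 5, 3, 1, 2, 4).

|D(w)|=11, |Ess(w)|=3:

[(1, 5, 0), (2, 4, 0), (3, 2, 0)]


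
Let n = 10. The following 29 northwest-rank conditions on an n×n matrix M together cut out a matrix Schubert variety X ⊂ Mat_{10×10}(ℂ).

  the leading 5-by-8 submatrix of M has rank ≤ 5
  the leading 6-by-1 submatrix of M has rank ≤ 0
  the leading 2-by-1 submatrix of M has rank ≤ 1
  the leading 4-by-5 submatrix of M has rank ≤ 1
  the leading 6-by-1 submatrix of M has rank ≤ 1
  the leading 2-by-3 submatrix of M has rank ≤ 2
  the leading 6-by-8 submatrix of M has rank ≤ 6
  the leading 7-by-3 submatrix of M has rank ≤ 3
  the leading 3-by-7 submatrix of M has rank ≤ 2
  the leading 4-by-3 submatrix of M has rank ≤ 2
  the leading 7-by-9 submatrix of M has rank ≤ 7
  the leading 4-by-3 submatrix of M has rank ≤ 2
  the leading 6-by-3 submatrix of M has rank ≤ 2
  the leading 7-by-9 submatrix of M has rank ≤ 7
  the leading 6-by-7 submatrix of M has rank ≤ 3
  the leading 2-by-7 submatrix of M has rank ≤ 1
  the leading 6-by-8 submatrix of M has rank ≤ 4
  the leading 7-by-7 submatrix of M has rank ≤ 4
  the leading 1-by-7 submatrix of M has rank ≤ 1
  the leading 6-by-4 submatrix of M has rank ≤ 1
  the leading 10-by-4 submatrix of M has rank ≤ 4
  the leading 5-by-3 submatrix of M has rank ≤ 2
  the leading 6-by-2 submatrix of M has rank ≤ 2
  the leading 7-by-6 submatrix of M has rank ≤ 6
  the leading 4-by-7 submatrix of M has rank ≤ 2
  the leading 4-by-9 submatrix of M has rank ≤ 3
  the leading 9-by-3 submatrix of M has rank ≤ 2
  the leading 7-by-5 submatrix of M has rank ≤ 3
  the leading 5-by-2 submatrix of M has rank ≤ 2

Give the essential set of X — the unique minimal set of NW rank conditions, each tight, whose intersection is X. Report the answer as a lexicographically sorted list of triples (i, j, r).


Reconstructing r_w from the 29 given conditions:

  0  1  1  1  1  1  1  1  1  1
  0  1  1  1  1  1  1  2  2  2
  0  1  1  1  1  2  2  3  3  3
  0  1  1  1  1  2  2  3  3  4
  0  1  1  1  2  3  3  4  4  5
  0  1  1  1  2  3  3  4  5  6
  1  2  2  2  3  4  4  5  6  7
  1  2  2  3  4  5  5  6  7  8
  1  2  2  3  4  5  6  7  8  9
  1  2  3  4  5  6  7  8  9  10

so w = (2, 8, 6, 10, 5, 9, 1, 4, 7, 3).

Rothe diagram D(w) (26 cells), 8 SE-corners (essential conditions):

[(2, 7, 1), (4, 5, 1), (4, 7, 2), (4, 9, 3), (6, 1, 0), (6, 4, 1), (6, 7, 3), (9, 3, 2)]


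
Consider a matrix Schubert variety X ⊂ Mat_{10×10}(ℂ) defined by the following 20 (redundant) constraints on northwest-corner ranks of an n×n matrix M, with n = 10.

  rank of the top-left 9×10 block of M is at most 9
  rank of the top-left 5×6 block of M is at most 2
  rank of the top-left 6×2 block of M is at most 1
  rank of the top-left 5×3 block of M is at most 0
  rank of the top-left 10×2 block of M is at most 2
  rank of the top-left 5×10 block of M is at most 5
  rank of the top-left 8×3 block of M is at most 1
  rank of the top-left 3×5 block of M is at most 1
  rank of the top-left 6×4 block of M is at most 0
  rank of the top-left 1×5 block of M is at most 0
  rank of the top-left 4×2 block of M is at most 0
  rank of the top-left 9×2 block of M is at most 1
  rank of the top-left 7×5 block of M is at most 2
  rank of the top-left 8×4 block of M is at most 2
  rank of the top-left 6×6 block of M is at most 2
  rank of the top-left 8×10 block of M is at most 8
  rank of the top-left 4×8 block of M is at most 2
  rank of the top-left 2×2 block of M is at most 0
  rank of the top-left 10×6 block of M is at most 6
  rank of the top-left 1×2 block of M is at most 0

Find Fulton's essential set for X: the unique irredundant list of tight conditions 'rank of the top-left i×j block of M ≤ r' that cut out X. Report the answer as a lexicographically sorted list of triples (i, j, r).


Rank table r_w(10×10) implied by the 20 constraints:

  row 1: 0 | 0 | 0 | 0 | 0 | 1 | 1 | 1 | 1 | 1
  row 2: 0 | 0 | 0 | 0 | 1 | 2 | 2 | 2 | 2 | 2
  row 3: 0 | 0 | 0 | 0 | 1 | 2 | 2 | 2 | 3 | 3
  row 4: 0 | 0 | 0 | 0 | 1 | 2 | 2 | 2 | 3 | 4
  row 5: 0 | 0 | 0 | 0 | 1 | 2 | 3 | 3 | 4 | 5
  row 6: 0 | 0 | 0 | 0 | 1 | 2 | 3 | 4 | 5 | 6
  row 7: 1 | 1 | 1 | 1 | 2 | 3 | 4 | 5 | 6 | 7
  row 8: 1 | 1 | 1 | 2 | 3 | 4 | 5 | 6 | 7 | 8
  row 9: 1 | 1 | 2 | 3 | 4 | 5 | 6 | 7 | 8 | 9
  row 10: 1 | 2 | 3 | 4 | 5 | 6 | 7 | 8 | 9 | 10

hence w(1..10) = (6, 5, 9, 10, 7, 8, 1, 4, 3, 2).

|D(w)|=32, |Ess(w)|=5:

[(1, 5, 0), (4, 8, 2), (6, 4, 0), (8, 3, 1), (9, 2, 1)]


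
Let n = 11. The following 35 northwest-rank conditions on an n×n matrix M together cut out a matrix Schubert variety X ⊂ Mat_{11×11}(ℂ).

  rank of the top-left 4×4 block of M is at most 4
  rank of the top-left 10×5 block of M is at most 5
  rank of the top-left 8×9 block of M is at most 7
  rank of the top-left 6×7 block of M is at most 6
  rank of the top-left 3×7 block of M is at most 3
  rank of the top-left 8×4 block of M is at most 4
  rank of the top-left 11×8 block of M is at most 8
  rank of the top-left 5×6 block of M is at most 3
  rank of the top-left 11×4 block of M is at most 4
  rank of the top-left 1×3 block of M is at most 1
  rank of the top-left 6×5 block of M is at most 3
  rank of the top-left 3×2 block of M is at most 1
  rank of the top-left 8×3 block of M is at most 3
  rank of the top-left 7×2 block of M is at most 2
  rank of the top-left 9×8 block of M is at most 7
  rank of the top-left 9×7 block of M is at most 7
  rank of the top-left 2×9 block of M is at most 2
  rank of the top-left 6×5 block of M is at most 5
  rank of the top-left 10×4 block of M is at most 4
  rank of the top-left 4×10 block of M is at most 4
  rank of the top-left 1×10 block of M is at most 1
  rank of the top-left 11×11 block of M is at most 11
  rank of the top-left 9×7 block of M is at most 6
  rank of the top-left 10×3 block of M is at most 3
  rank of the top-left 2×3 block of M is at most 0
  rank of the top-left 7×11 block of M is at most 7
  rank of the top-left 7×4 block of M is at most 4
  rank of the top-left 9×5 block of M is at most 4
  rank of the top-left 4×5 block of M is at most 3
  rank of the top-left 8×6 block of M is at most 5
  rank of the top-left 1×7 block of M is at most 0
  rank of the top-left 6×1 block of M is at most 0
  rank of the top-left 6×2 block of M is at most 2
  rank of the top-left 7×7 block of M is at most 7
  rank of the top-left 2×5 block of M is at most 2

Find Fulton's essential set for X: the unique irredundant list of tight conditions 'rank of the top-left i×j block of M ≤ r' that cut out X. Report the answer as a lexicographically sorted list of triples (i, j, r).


Reconstructing r_w from the 35 given conditions:

  row 1: 0, 0, 0, 0, 0, 0, 0, 1, 1, 1, 1
  row 2: 0, 0, 0, 1, 1, 1, 1, 2, 2, 2, 2
  row 3: 0, 1, 1, 2, 2, 2, 2, 3, 3, 3, 3
  row 4: 0, 1, 2, 3, 3, 3, 3, 4, 4, 4, 4
  row 5: 0, 1, 2, 3, 3, 3, 4, 5, 5, 5, 5
  row 6: 0, 1, 2, 3, 3, 4, 5, 6, 6, 6, 6
  row 7: 1, 2, 3, 4, 4, 5, 6, 7, 7, 7, 7
  row 8: 1, 2, 3, 4, 4, 5, 6, 7, 7, 8, 8
  row 9: 1, 2, 3, 4, 4, 5, 6, 7, 8, 9, 9
  row 10: 1, 2, 3, 4, 5, 6, 7, 8, 9, 10, 10
  row 11: 1, 2, 3, 4, 5, 6, 7, 8, 9, 10, 11

reading off 1-entries of Δ²R: w = (8, 4, 2, 3, 7, 6, 1, 10, 9, 5, 11).

|D(w)|=20, |Ess(w)|=7:

[(1, 7, 0), (2, 3, 0), (5, 6, 3), (6, 1, 0), (6, 5, 3), (8, 9, 7), (9, 5, 4)]


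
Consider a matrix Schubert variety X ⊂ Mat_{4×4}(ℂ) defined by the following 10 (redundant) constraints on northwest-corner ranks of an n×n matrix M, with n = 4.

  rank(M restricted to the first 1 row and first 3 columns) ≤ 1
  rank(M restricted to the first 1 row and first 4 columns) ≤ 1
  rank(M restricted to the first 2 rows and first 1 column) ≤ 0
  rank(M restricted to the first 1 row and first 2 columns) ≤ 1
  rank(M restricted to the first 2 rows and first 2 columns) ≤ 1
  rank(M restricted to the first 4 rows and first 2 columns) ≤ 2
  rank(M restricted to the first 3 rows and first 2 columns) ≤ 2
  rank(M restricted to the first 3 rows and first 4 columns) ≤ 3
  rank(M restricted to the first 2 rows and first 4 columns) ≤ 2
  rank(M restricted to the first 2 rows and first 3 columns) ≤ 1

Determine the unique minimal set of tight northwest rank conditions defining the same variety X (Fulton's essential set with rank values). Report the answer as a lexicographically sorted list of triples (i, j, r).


Reconstructing r_w from the 10 given conditions:

  i=1: 0, 1, 1, 1
  i=2: 0, 1, 1, 2
  i=3: 1, 2, 2, 3
  i=4: 1, 2, 3, 4

the unique w with this rank table is (2, 4, 1, 3).

ℓ(w)=3; the 2 essential cells (i,j,r):

[(2, 1, 0), (2, 3, 1)]


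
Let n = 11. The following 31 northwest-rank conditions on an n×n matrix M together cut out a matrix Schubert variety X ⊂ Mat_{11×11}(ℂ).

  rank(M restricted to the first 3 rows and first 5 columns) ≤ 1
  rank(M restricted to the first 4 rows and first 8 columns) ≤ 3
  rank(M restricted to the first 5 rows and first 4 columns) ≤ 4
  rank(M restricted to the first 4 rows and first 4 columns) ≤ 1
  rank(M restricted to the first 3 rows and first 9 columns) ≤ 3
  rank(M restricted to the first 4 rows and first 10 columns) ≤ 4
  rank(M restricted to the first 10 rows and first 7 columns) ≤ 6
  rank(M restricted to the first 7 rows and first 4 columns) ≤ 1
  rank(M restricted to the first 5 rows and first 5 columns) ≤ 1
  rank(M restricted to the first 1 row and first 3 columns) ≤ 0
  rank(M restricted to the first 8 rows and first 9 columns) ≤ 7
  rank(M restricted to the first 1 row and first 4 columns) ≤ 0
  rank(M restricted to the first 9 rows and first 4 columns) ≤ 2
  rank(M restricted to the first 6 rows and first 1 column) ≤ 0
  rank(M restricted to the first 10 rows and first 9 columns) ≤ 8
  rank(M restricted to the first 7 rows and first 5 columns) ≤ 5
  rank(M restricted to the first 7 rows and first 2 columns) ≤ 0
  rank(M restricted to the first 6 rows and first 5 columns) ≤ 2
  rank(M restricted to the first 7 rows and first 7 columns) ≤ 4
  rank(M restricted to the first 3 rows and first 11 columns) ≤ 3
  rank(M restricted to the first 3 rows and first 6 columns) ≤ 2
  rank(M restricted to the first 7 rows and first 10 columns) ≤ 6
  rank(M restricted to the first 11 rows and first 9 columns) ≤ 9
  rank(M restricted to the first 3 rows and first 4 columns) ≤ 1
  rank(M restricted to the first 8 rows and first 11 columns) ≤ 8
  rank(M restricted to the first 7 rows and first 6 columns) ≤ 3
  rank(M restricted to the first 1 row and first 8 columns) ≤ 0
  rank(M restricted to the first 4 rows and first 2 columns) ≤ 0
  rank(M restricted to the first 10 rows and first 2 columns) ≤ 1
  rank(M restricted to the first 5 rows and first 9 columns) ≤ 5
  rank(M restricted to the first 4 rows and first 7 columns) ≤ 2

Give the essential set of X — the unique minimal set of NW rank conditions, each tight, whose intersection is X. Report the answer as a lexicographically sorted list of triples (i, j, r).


Recovering R(i,j) via the rank-extension bound from the 31 conditions:

  row 1: 0  0  0  0  0  0  0  0  1  1  1
  row 2: 0  0  1  1  1  1  1  1  2  2  2
  row 3: 0  0  1  1  1  2  2  2  3  3  3
  row 4: 0  0  1  1  1  2  2  3  4  4  4
  row 5: 0  0  1  1  1  2  3  4  5  5  5
  row 6: 0  0  1  1  2  3  4  5  6  6  6
  row 7: 0  0  1  1  2  3  4  5  6  6  7
  row 8: 1  1  2  2  3  4  5  6  7  7  8
  row 9: 1  1  2  2  3  4  5  6  7  8  9
  row 10: 1  1  2  3  4  5  6  7  8  9  10
  row 11: 1  2  3  4  5  6  7  8  9  10  11

reading off 1-entries of Δ²R: w = (9, 3, 6, 8, 7, 5, 11, 1, 10, 4, 2).

|D(w)|=33, |Ess(w)|=8:

[(1, 8, 0), (4, 7, 2), (5, 5, 1), (7, 2, 0), (7, 4, 1), (7, 10, 6), (9, 4, 2), (10, 2, 1)]


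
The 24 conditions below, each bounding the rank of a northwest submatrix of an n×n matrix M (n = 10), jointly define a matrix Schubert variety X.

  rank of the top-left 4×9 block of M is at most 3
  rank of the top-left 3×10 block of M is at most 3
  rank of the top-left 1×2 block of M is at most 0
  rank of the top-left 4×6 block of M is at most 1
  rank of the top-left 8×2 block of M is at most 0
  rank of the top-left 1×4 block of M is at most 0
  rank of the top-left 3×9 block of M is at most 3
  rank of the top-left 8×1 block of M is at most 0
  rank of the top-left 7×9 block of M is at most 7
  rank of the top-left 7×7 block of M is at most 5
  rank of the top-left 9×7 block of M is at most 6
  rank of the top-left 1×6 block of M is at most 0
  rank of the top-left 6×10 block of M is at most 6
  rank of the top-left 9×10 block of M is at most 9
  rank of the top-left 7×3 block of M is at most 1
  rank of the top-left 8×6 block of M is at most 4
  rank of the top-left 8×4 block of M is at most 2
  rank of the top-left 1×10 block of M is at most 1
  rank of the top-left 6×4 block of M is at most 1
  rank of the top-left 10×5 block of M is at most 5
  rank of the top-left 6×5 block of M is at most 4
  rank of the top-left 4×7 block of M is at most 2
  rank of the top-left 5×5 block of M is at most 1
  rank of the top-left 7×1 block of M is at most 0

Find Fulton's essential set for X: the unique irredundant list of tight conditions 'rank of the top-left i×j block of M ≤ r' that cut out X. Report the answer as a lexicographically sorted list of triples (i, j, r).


Computing R[i][j] = min implied NW-rank bound (n=10, 24 conditions):

  row 1: 0, 0, 0, 0, 0, 0, 1, 1, 1, 1
  row 2: 0, 0, 1, 1, 1, 1, 2, 2, 2, 2
  row 3: 0, 0, 1, 1, 1, 1, 2, 3, 3, 3
  row 4: 0, 0, 1, 1, 1, 1, 2, 3, 3, 4
  row 5: 0, 0, 1, 1, 1, 2, 3, 4, 4, 5
  row 6: 0, 0, 1, 1, 2, 3, 4, 5, 5, 6
  row 7: 0, 0, 1, 2, 3, 4, 5, 6, 6, 7
  row 8: 0, 0, 1, 2, 3, 4, 5, 6, 7, 8
  row 9: 1, 1, 2, 3, 4, 5, 6, 7, 8, 9
  row 10: 1, 2, 3, 4, 5, 6, 7, 8, 9, 10

second differences of R give the permutation w = (7, 3, 8, 10, 6, 5, 4, 9, 1, 2).

ℓ(w)=30; the 6 essential cells (i,j,r):

[(1, 6, 0), (4, 6, 1), (4, 9, 3), (5, 5, 1), (6, 4, 1), (8, 2, 0)]
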